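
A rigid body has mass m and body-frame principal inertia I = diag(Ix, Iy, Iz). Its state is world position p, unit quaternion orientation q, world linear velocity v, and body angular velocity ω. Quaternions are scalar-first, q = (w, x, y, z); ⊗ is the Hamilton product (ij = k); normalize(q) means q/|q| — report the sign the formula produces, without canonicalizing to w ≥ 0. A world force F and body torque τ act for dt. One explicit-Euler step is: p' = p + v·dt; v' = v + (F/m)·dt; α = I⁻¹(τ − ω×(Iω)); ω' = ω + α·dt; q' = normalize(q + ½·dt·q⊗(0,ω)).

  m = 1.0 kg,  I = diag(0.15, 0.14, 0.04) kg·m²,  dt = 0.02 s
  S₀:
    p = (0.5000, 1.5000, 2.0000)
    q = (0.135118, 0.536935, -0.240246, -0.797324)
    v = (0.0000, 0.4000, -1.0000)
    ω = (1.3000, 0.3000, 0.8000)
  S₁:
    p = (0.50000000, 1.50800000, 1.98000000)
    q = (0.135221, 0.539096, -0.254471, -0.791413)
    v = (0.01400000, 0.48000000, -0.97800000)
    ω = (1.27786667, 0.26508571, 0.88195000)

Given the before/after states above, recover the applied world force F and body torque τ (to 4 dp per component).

Δω = ω₁−ω₀ = (-0.02213333, -0.03491429, 0.08195000)
I·α + gyro = (-0.1900, -0.1300, 0.1600)
velocity change Δv = (0.01400000, 0.08000000, 0.02200000)
applied force F = (0.7000, 4.0000, 1.1000)

F = (0.7000, 4.0000, 1.1000)
τ = (-0.1900, -0.1300, 0.1600)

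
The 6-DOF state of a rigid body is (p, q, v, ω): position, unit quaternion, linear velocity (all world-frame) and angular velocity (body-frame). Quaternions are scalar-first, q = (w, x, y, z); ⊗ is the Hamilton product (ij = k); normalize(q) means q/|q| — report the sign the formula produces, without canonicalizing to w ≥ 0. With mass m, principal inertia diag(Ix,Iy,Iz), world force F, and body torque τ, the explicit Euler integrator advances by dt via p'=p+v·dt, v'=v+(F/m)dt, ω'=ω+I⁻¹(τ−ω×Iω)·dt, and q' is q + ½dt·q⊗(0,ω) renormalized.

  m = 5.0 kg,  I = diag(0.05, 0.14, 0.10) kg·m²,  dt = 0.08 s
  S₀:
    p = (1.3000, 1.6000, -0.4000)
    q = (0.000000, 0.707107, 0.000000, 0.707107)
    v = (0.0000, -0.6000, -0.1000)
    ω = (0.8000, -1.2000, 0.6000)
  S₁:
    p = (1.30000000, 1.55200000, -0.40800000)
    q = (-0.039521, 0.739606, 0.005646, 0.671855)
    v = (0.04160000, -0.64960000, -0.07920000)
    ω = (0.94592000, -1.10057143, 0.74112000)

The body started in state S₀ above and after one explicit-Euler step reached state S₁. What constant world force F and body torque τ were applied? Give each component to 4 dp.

ω₁ − ω₀ = (0.14592000, 0.09942857, 0.14112000)
applied torque τ = (0.1200, 0.1500, 0.0900)
Δv = v₁−v₀ = (0.04160000, -0.04960000, 0.02080000)
applied force F = (2.6000, -3.1000, 1.3000)

F = (2.6000, -3.1000, 1.3000)
τ = (0.1200, 0.1500, 0.0900)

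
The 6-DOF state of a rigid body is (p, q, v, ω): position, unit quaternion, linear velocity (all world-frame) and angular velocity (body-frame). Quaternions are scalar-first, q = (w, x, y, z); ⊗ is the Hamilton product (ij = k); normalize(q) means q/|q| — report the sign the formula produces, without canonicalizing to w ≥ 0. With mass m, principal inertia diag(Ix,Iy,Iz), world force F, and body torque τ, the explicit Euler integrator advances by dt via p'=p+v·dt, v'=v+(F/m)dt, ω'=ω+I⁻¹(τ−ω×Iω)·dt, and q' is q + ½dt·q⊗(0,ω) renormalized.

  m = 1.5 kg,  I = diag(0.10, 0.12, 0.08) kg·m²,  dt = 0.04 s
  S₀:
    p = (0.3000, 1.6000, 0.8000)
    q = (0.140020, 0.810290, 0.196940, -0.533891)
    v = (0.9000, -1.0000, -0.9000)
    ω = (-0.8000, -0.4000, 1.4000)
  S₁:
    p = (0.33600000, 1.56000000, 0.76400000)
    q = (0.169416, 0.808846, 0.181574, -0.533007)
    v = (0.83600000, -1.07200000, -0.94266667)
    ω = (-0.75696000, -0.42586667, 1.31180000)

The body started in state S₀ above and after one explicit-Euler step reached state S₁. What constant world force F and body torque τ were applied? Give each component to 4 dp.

Δω = ω₁−ω₀ = (0.04304000, -0.02586667, -0.08820000)
precession coupling = (0.0224, -0.0224, 0.0064)
applied torque τ = (0.1300, -0.1000, -0.1700)
Δv = v₁−v₀ = (-0.06400000, -0.07200000, -0.04266667)
applied force F = (-2.4000, -2.7000, -1.6000)

F = (-2.4000, -2.7000, -1.6000)
τ = (0.1300, -0.1000, -0.1700)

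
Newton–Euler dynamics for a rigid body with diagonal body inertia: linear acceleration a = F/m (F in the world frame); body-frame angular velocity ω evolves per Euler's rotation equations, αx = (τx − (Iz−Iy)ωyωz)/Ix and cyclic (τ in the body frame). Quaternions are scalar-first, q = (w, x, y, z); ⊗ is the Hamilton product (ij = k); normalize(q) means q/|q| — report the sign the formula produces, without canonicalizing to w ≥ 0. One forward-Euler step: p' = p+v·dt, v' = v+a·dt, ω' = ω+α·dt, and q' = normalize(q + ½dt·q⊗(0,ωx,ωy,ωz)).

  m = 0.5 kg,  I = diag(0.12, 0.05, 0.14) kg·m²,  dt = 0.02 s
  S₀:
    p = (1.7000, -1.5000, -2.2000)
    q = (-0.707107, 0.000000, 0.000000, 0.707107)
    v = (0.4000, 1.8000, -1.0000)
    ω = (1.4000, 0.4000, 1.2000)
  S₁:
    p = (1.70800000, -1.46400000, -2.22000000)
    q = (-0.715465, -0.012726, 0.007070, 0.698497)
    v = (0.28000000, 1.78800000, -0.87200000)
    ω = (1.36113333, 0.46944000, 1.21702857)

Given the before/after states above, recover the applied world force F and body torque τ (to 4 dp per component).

v₁ − v₀ = (-0.12000000, -0.01200000, 0.12800000)
F = m·Δv/dt = (-3.0000, -0.3000, 3.2000)
rate change Δω = (-0.03886667, 0.06944000, 0.01702857)
τ = I·(Δω/dt) + ω₀×(Iω₀) = (-0.1900, 0.1400, 0.0800)

F = (-3.0000, -0.3000, 3.2000)
τ = (-0.1900, 0.1400, 0.0800)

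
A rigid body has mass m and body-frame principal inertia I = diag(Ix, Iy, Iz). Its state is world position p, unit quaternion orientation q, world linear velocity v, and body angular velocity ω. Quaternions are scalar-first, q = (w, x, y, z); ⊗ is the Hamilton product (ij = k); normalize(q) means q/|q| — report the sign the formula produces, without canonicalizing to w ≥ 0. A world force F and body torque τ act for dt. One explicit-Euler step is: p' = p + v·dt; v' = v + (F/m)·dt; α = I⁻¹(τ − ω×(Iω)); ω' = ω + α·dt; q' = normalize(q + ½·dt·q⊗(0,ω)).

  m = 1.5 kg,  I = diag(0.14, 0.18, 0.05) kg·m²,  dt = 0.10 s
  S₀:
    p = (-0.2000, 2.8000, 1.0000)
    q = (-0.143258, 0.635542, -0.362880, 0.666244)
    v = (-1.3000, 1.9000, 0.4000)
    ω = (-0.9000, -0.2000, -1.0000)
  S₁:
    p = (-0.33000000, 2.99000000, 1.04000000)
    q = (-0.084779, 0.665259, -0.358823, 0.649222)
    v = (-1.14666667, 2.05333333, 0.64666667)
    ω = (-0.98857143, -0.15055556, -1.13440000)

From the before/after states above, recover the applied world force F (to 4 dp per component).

F = (2.3000, 2.3000, 3.7000)

Δv = v₁−v₀ = (0.15333333, 0.15333333, 0.24666667)
applied force F = (2.3000, 2.3000, 3.7000)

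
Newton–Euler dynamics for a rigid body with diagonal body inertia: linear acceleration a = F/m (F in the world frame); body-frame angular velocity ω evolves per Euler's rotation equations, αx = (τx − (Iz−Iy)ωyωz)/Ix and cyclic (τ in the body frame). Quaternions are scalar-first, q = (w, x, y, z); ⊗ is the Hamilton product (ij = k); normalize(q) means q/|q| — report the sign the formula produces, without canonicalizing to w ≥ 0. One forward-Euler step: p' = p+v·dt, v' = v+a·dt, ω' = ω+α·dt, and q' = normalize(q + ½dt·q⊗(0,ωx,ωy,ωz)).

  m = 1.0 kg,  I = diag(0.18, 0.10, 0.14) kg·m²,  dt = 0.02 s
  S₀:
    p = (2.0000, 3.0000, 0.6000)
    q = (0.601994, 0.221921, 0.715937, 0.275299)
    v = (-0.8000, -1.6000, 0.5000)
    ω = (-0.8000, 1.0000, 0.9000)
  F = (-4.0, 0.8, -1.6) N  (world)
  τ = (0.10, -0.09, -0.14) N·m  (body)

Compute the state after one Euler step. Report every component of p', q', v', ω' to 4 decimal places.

p' = (1.9840, 2.9680, 0.6100)
q' = (0.5941, 0.2208, 0.7177, 0.2886)
v' = (-0.8800, -1.5840, 0.4680)
ω' = (-0.7929, 0.9878, 0.8709)

a = F/m = (-4.0000, 0.8000, -1.6000)
new position p' = (1.9840, 2.9680, 0.6100)
v + (F/m)dt = (-0.8800, -1.5840, 0.4680)
gyro term ω×Iω = (0.0360, -0.0288, 0.0640)
angular accel α = (0.3556, -0.6120, -1.4571)
new body rate ω' = (-0.7929, 0.9878, 0.8709)
Hamilton product q⊗(0,ω) = (-0.7861693, -0.1125509, 0.1820259, 1.3364652)
q + ½dt·q⊗(0,ω), renormalized = (0.5941, 0.2208, 0.7177, 0.2886)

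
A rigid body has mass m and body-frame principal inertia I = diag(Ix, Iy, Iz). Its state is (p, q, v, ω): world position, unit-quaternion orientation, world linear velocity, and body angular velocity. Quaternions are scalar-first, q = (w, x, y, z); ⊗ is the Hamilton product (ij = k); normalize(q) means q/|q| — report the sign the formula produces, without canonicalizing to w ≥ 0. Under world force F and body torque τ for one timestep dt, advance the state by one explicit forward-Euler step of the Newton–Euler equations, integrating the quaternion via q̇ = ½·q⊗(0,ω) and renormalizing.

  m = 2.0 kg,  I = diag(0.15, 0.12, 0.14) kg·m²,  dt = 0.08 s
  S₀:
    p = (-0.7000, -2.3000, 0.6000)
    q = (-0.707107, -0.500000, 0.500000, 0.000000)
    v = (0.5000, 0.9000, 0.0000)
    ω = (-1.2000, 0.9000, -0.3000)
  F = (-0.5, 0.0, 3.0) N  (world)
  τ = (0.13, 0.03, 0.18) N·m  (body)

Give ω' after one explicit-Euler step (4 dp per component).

ω' = (-1.1278, 0.9176, -0.2157)

α = I⁻¹(τ − ω×Iω) = (0.9027, 0.2200, 1.0543)
ω + α·dt = (-1.1278, 0.9176, -0.2157)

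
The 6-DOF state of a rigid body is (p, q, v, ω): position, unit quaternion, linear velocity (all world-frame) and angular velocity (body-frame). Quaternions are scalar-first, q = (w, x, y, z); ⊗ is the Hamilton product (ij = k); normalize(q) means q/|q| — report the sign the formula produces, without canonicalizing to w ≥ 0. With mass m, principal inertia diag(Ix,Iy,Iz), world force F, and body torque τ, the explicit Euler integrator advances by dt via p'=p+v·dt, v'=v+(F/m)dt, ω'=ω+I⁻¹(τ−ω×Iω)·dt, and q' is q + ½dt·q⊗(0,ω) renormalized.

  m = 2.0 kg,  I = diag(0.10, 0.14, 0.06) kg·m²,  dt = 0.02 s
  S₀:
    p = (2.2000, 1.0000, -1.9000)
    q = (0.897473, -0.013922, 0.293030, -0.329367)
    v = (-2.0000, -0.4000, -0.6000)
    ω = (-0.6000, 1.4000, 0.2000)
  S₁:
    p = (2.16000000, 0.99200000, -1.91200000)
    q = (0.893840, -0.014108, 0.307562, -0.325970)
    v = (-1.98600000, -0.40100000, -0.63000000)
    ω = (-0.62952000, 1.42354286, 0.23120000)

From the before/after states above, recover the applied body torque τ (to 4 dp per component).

rate change Δω = (-0.02952000, 0.02354286, 0.03120000)
precession coupling = (-0.0224, -0.0048, -0.0336)
applied torque τ = (-0.1700, 0.1600, 0.0600)

τ = (-0.1700, 0.1600, 0.0600)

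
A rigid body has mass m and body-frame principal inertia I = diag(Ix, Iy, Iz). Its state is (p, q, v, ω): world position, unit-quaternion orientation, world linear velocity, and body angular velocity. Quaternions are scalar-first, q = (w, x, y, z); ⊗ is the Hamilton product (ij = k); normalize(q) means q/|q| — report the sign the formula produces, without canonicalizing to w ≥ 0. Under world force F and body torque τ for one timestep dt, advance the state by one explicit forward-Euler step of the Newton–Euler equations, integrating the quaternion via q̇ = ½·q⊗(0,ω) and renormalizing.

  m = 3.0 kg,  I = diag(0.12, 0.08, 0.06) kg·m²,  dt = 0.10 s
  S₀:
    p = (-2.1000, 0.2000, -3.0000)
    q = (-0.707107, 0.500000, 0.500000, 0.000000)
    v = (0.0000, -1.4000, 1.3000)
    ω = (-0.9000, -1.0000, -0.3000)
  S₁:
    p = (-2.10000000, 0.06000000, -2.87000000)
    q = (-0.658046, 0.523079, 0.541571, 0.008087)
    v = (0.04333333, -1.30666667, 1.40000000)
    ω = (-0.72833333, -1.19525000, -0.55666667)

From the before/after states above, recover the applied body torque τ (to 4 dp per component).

rate change Δω = (0.17166667, -0.19525000, -0.25666667)
applied torque τ = (0.2000, -0.1400, -0.1900)

τ = (0.2000, -0.1400, -0.1900)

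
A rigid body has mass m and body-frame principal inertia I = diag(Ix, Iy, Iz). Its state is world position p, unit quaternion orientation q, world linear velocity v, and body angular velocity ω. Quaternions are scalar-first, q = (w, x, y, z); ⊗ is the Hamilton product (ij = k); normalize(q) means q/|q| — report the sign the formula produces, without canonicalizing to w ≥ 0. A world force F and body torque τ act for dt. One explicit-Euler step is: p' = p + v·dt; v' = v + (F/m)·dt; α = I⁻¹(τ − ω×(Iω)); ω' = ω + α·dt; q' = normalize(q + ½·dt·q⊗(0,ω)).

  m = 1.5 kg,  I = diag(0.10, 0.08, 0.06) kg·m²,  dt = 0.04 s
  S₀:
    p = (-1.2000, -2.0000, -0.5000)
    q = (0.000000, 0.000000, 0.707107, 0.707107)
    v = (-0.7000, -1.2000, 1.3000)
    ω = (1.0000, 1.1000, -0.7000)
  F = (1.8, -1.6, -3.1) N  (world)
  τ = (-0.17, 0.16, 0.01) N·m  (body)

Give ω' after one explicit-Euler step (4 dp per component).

ω' = (0.9258, 1.1940, -0.6787)

precession coupling ω×(Iω) = (0.0154, -0.0280, -0.0220)
(τ − ω×Iω)/I = (-1.8540, 2.3500, 0.5333)
new body rate ω' = (0.9258, 1.1940, -0.6787)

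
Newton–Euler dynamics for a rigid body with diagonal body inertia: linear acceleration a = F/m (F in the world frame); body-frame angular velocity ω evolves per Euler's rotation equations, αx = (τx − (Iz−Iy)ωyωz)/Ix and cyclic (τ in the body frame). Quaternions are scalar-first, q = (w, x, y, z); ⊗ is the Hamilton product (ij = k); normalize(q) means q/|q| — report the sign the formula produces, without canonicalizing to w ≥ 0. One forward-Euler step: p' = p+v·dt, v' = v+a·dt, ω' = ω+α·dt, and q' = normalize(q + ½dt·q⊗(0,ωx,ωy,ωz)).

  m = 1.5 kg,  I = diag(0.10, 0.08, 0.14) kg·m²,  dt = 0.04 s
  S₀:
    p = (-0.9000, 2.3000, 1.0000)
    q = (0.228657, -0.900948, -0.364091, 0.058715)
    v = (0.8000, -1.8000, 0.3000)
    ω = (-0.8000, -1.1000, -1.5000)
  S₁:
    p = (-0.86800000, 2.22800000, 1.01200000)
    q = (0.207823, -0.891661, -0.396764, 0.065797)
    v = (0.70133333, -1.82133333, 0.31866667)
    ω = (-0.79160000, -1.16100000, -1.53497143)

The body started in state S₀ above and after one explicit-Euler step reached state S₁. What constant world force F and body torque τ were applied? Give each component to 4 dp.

Δv = v₁−v₀ = (-0.09866667, -0.02133333, 0.01866667)
applied force F = (-3.7000, -0.8000, 0.7000)
Δω = ω₁−ω₀ = (0.00840000, -0.06100000, -0.03497143)
precession coupling = (0.0990, -0.0480, -0.0176)
applied torque τ = (0.1200, -0.1700, -0.1400)

F = (-3.7000, -0.8000, 0.7000)
τ = (0.1200, -0.1700, -0.1400)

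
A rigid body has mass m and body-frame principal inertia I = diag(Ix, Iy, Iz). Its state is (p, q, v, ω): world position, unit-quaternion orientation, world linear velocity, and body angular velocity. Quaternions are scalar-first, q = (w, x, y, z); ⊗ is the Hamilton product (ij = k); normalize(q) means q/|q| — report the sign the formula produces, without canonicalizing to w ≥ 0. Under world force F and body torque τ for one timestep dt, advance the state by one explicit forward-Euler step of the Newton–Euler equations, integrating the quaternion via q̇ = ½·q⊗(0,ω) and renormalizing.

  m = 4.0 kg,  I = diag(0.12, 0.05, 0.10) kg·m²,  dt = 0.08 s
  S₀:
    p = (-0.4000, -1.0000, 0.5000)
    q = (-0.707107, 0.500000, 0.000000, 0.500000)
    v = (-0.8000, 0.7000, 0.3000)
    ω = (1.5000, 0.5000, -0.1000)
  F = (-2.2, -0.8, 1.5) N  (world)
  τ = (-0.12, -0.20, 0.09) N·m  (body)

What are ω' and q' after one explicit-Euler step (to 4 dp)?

ω' = (1.4217, 0.1848, 0.0140)
q' = (-0.7336, 0.4467, 0.0178, 0.5118)

(τ − ω×Iω)/I = (-0.9792, -3.9400, 1.4250)
ω' = ω + α·dt = (1.4217, 0.1848, 0.0140)
q⊗(0,ω) = (-0.7000000, -1.3106605, 0.4464465, 0.3207107)
updated quaternion q' = (-0.7336, 0.4467, 0.0178, 0.5118)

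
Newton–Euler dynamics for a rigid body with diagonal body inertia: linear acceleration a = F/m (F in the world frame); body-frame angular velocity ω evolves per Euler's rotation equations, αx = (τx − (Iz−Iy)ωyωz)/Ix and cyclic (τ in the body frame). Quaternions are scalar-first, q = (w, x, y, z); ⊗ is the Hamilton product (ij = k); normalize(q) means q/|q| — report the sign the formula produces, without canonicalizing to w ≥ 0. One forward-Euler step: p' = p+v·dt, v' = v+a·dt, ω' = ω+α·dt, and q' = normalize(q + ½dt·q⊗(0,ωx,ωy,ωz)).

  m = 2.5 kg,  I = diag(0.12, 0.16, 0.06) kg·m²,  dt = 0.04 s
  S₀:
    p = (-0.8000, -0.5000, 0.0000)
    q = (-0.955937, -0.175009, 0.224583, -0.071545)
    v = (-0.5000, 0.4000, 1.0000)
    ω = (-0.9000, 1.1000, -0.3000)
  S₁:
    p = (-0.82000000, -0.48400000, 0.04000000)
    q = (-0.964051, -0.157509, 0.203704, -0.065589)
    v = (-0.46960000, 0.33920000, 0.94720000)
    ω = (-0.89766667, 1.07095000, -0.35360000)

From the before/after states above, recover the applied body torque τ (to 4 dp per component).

τ = (0.0400, -0.1000, -0.1200)

rate change Δω = (0.00233333, -0.02905000, -0.05360000)
τ = I·(Δω/dt) + ω₀×(Iω₀) = (0.0400, -0.1000, -0.1200)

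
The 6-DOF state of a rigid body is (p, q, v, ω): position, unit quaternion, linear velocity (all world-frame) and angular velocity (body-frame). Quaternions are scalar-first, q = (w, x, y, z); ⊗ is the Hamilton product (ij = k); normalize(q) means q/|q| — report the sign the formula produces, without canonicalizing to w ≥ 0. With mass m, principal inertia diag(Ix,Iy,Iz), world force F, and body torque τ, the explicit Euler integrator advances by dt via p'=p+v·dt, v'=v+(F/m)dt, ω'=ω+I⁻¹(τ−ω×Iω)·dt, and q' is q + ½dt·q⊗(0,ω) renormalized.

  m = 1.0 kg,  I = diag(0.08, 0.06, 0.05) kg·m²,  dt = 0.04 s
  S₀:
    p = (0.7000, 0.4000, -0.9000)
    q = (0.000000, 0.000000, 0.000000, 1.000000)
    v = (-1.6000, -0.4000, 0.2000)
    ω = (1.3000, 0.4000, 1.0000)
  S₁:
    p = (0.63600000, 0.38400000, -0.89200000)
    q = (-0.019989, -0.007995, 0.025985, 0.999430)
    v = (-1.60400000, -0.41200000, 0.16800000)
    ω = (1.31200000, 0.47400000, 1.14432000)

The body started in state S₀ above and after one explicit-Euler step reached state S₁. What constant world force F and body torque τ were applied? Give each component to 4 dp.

F = (-0.1000, -0.3000, -0.8000)
τ = (0.0200, 0.1500, 0.1700)

Δω = ω₁−ω₀ = (0.01200000, 0.07400000, 0.14432000)
applied torque τ = (0.0200, 0.1500, 0.1700)
velocity change Δv = (-0.00400000, -0.01200000, -0.03200000)
applied force F = (-0.1000, -0.3000, -0.8000)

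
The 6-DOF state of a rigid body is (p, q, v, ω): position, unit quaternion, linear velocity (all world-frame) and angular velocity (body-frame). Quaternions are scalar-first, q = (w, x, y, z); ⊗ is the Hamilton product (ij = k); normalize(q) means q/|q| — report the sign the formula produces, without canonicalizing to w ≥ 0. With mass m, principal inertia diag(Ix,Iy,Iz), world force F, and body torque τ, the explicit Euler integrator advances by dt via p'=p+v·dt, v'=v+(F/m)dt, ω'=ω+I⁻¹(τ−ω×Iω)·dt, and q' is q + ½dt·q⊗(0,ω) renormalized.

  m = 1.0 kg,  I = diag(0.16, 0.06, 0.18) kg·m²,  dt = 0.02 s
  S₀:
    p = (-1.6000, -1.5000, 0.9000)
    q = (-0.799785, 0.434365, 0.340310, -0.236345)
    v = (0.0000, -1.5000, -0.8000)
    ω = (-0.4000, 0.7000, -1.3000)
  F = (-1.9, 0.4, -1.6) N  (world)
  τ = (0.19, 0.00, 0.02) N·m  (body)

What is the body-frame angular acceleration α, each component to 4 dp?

α = (1.8700, 0.1733, -0.0444)

precession coupling ω×(Iω) = (-0.1092, -0.0104, 0.0280)
angular accel α = (1.8700, 0.1733, -0.0444)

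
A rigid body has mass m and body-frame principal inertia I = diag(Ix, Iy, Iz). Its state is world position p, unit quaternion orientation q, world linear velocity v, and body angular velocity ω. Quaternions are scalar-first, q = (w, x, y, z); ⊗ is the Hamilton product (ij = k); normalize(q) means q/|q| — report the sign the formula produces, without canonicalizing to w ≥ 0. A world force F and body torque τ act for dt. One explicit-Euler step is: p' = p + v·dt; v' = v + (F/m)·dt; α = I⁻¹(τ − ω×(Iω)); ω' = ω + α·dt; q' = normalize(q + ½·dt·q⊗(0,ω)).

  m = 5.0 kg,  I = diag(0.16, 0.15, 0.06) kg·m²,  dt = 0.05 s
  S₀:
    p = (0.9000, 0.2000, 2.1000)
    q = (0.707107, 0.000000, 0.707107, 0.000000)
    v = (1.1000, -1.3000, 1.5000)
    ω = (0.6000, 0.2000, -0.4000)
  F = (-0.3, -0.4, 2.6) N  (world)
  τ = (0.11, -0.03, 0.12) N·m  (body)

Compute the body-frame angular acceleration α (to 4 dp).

precession coupling ω×(Iω) = (0.0072, -0.0240, -0.0012)
(τ − ω×Iω)/I = (0.6425, -0.0400, 2.0200)

α = (0.6425, -0.0400, 2.0200)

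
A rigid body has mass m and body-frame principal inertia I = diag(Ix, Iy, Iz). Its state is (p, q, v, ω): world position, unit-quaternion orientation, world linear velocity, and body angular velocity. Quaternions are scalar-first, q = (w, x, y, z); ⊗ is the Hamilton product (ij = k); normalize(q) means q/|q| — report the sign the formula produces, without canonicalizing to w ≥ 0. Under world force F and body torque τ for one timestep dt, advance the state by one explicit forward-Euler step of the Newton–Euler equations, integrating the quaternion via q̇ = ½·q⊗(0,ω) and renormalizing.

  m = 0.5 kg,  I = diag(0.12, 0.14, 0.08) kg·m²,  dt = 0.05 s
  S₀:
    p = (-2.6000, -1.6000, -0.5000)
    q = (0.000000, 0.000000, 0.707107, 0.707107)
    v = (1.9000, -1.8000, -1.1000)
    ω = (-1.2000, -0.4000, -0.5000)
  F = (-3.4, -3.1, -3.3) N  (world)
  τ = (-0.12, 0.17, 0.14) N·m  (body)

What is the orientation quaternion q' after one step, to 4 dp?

q' = (0.0159, -0.0018, 0.6855, 0.7279)

q⊗(0,ω) = (0.6363963, -0.0707107, -0.8485284, 0.8485284)
q' = normalize(q + ½dt·q⊗(0,ω)) = (0.0159, -0.0018, 0.6855, 0.7279)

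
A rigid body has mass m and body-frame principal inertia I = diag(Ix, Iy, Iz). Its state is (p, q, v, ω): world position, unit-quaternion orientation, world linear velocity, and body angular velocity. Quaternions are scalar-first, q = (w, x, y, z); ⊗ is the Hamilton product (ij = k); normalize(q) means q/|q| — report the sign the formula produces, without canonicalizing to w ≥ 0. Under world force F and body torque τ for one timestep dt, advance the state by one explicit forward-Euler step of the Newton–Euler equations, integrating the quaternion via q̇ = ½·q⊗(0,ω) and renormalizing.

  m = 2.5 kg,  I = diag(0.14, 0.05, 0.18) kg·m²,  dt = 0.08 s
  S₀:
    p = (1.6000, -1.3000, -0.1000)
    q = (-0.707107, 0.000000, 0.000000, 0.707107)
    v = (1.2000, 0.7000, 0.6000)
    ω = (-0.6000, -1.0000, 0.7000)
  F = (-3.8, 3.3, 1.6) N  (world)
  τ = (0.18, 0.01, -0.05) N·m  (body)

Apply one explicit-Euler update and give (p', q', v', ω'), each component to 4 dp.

(τ − ω×Iω)/I = (1.9357, -0.1360, 0.0222)
new body rate ω' = (-0.4451, -1.0109, 0.7018)
Hamilton product q⊗(0,ω) = (-0.4949749, 1.1313712, 0.2828428, -0.4949749)
updated quaternion q' = (-0.7258, 0.0452, 0.0113, 0.6863)
new position p' = (1.6960, -1.2440, -0.0520)
v' = v + a·dt = (1.0784, 0.8056, 0.6512)

p' = (1.6960, -1.2440, -0.0520)
q' = (-0.7258, 0.0452, 0.0113, 0.6863)
v' = (1.0784, 0.8056, 0.6512)
ω' = (-0.4451, -1.0109, 0.7018)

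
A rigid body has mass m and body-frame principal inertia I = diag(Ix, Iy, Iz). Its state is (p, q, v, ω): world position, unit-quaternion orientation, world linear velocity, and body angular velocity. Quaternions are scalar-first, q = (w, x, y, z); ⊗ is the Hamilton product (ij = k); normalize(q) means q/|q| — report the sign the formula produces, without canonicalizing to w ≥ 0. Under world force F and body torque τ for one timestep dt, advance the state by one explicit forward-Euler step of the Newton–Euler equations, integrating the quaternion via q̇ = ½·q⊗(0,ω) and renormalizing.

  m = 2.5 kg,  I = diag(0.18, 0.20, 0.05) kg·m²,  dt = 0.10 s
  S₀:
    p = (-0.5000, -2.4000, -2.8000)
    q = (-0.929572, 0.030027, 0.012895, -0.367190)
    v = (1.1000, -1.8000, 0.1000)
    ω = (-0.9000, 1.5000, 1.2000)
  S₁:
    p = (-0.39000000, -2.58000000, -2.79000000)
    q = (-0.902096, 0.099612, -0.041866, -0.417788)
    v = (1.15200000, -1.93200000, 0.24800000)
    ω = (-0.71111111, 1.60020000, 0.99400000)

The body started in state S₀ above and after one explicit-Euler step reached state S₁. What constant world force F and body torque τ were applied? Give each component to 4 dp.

F = (1.3000, -3.3000, 3.7000)
τ = (0.0700, 0.0600, -0.1300)

rate change Δω = (0.18888889, 0.10020000, -0.20600000)
gyro term ω₀×Iω₀ = (-0.2700, -0.1404, -0.0270)
τ = I·(Δω/dt) + ω₀×(Iω₀) = (0.0700, 0.0600, -0.1300)
Δv = v₁−v₀ = (0.05200000, -0.13200000, 0.14800000)
F = m·Δv/dt = (1.3000, -3.3000, 3.7000)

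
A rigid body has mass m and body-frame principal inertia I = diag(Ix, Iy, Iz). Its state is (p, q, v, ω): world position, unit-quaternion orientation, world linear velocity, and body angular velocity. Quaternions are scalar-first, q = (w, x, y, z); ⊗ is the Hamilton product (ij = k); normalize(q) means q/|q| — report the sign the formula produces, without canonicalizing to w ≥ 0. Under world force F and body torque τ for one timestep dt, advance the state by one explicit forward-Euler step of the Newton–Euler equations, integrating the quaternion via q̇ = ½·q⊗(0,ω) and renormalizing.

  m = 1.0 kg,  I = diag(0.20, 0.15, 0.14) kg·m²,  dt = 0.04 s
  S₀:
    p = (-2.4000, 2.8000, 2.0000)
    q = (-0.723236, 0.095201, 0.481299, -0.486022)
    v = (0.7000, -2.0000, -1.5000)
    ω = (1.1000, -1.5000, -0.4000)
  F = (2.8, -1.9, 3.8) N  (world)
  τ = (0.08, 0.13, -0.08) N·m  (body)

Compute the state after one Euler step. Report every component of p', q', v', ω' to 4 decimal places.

p' = (-2.3720, 2.7200, 1.9400)
q' = (-0.7143, 0.0608, 0.4927, -0.4933)
v' = (0.8120, -2.0760, -1.3480)
ω' = (1.1172, -1.4583, -0.4464)

α = I⁻¹(τ − ω×Iω) = (0.4300, 1.0427, -1.1607)
ω' = ω + α·dt = (1.1172, -1.4583, -0.4464)
Hamilton product q⊗(0,ω) = (0.4228186, -1.7171122, 0.5883102, -0.3829360)
updated quaternion q' = (-0.7143, 0.0608, 0.4927, -0.4933)
a = (2.8000, -1.9000, 3.8000)
p' = p + v·dt = (-2.3720, 2.7200, 1.9400)
v + (F/m)dt = (0.8120, -2.0760, -1.3480)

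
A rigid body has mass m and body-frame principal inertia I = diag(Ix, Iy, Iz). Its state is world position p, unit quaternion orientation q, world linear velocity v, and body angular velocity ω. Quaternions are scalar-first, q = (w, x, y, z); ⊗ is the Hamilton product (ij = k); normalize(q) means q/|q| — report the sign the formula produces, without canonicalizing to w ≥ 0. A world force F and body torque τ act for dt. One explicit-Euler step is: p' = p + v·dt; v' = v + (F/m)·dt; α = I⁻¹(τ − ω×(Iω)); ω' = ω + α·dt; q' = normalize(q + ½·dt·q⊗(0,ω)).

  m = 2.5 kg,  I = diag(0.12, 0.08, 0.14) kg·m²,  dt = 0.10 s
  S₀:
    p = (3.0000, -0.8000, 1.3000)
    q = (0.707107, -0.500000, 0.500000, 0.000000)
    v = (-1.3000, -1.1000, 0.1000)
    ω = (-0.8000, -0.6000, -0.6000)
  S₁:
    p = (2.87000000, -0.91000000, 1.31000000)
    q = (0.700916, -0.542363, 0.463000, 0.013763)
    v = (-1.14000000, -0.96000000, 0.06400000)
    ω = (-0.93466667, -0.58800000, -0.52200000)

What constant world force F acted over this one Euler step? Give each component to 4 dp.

v₁ − v₀ = (0.16000000, 0.14000000, -0.03600000)
applied force F = (4.0000, 3.5000, -0.9000)

F = (4.0000, 3.5000, -0.9000)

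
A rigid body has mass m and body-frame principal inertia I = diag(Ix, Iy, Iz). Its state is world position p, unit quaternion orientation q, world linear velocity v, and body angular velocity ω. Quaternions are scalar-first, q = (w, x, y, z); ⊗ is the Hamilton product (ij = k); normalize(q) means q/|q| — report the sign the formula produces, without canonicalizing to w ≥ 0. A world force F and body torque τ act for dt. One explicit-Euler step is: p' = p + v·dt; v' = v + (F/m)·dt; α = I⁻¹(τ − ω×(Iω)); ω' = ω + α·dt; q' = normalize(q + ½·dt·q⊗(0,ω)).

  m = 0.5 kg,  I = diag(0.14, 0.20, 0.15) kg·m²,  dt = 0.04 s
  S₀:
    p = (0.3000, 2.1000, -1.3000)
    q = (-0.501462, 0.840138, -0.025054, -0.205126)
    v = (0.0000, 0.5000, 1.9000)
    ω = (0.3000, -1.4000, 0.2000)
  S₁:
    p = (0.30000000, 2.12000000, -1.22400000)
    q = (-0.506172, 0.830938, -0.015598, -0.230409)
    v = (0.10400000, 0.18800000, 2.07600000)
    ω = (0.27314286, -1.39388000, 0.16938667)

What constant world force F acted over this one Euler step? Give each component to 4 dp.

v₁ − v₀ = (0.10400000, -0.31200000, 0.17600000)
m·(v₁−v₀)/dt = (1.3000, -3.9000, 2.2000)

F = (1.3000, -3.9000, 2.2000)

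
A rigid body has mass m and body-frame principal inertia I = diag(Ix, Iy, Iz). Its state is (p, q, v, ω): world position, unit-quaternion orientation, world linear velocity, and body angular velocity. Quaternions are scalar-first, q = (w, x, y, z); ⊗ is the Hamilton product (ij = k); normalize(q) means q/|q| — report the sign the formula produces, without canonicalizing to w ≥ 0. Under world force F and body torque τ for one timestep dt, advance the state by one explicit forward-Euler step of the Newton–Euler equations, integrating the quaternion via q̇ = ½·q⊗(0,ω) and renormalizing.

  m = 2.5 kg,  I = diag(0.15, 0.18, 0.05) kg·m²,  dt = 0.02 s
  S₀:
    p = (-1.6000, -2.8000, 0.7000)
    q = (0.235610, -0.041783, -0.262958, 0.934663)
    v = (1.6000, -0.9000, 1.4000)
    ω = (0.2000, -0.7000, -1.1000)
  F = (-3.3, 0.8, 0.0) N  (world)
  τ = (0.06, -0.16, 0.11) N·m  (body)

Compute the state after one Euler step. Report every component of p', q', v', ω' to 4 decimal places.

p' = (-1.5680, -2.8180, 0.7280)
q' = (0.2441, -0.0319, -0.2632, 0.9328)
v' = (1.5736, -0.8936, 1.4000)
ω' = (0.2213, -0.7153, -1.0543)

precession coupling ω×(Iω) = (-0.1001, -0.0220, -0.0042)
angular accel α = (1.0673, -0.7667, 2.2840)
ω + α·dt = (0.2213, -0.7153, -1.0543)
q⊗(0,ω) = (0.8524153, 0.9906399, -0.0239557, -0.1773313)
q + ½dt·q⊗(0,ω), renormalized = (0.2441, -0.0319, -0.2632, 0.9328)
a = (-1.3200, 0.3200, 0.0000)
new position p' = (-1.5680, -2.8180, 0.7280)
v + (F/m)dt = (1.5736, -0.8936, 1.4000)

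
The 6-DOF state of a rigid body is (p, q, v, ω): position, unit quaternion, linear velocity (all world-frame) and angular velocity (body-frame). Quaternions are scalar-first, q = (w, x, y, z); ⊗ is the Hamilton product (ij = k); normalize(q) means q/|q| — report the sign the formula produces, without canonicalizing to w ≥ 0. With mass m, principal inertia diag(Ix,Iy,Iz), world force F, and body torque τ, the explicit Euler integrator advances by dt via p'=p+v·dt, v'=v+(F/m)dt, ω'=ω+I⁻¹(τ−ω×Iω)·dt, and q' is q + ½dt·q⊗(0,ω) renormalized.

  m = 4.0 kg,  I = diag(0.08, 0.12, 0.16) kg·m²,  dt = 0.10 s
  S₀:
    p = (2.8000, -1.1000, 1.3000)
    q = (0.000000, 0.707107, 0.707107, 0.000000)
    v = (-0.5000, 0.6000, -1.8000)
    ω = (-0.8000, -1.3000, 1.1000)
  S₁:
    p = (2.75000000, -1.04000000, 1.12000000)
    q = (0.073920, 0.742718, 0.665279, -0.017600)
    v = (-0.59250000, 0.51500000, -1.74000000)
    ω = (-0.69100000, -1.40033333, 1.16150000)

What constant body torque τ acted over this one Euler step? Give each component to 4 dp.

τ = (0.0300, -0.0500, 0.1400)

ω₁ − ω₀ = (0.10900000, -0.10033333, 0.06150000)
ω₀×(Iω₀) = (-0.0572, 0.0704, 0.0416)
I·α + gyro = (0.0300, -0.0500, 0.1400)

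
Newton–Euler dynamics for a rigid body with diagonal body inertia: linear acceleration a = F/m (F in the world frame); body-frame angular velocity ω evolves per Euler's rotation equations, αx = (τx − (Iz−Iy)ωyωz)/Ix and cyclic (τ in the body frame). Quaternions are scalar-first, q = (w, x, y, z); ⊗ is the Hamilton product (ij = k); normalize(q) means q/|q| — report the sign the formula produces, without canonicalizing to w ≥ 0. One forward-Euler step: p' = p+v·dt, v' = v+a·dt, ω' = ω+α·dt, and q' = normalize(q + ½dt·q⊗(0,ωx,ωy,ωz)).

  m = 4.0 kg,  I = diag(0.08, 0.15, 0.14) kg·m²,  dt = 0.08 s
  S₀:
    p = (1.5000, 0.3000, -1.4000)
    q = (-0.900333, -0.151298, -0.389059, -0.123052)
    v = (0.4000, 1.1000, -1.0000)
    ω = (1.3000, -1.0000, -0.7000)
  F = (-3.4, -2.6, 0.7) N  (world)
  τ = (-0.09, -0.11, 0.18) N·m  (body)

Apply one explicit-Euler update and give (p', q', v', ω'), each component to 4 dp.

p' = (1.5320, 0.3880, -1.4800)
q' = (-0.9092, -0.1917, -0.3628, -0.0714)
v' = (0.3320, 1.0480, -0.9860)
ω' = (1.2170, -1.0878, -0.5451)

α = I⁻¹(τ − ω×Iω) = (-1.0375, -1.0973, 1.9357)
new body rate ω' = (1.2170, -1.0878, -0.5451)
q⊗(0,ω) = (-0.2785080, -1.0211436, 0.6344568, 1.2873078)
q' = normalize(q + ½dt·q⊗(0,ω)) = (-0.9092, -0.1917, -0.3628, -0.0714)
a = F/m = (-0.8500, -0.6500, 0.1750)
p' = p + v·dt = (1.5320, 0.3880, -1.4800)
v' = v + a·dt = (0.3320, 1.0480, -0.9860)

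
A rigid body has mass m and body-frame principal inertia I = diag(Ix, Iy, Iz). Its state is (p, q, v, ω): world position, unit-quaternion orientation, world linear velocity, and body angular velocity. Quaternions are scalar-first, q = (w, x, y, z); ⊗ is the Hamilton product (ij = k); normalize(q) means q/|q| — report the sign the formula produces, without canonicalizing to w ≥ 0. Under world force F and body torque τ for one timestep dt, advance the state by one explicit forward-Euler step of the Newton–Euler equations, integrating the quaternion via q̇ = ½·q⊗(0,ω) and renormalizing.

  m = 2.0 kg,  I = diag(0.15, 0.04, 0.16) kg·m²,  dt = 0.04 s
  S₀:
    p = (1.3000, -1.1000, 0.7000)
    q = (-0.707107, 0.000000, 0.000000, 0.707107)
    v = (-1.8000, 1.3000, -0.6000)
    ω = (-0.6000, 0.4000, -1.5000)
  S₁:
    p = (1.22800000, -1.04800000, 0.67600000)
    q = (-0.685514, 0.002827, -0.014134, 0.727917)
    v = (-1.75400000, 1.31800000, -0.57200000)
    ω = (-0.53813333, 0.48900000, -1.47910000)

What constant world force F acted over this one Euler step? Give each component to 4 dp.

F = (2.3000, 0.9000, 1.4000)

v₁ − v₀ = (0.04600000, 0.01800000, 0.02800000)
applied force F = (2.3000, 0.9000, 1.4000)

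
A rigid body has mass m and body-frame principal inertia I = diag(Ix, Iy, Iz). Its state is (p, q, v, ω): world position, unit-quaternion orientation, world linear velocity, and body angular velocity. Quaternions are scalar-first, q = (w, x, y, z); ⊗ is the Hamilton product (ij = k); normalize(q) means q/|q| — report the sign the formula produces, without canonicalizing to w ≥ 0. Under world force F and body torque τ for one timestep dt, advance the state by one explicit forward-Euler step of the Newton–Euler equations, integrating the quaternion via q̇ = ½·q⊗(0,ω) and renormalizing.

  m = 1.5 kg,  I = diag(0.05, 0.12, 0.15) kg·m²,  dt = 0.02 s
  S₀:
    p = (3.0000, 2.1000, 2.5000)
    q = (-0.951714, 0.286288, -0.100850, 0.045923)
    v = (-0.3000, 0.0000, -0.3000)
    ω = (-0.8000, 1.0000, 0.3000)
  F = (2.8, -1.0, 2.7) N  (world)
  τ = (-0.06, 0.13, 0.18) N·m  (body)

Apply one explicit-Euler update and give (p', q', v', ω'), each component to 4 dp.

p' = (2.9940, 2.1000, 2.4940)
q' = (-0.9485, 0.2931, -0.1116, 0.0451)
v' = (-0.2627, -0.0133, -0.2640)
ω' = (-0.8276, 1.0177, 0.3315)

(τ − ω×Iω)/I = (-1.3800, 0.8833, 1.5733)
ω + α·dt = (-0.8276, 1.0177, 0.3315)
Hamilton product q⊗(0,ω) = (0.3161035, 0.6851932, -1.0743388, -0.0799062)
q + ½dt·q⊗(0,ω), renormalized = (-0.9485, 0.2931, -0.1116, 0.0451)
p + v·dt = (2.9940, 2.1000, 2.4940)
v + (F/m)dt = (-0.2627, -0.0133, -0.2640)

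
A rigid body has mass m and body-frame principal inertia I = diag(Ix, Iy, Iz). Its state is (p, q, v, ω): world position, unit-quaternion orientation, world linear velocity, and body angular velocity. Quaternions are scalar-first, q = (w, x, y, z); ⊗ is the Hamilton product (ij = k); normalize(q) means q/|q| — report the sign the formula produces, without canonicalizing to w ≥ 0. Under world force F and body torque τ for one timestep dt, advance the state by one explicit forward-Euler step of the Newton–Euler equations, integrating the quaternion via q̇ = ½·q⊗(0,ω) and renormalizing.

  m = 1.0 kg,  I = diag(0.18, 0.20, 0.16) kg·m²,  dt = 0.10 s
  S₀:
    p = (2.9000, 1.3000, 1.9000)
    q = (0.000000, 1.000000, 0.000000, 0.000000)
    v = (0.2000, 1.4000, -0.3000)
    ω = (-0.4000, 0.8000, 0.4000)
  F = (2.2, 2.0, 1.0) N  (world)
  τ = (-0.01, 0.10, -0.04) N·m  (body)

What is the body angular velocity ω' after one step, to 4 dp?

ω' = (-0.3984, 0.8516, 0.3790)

angular accel α = (0.0156, 0.5160, -0.2100)
ω + α·dt = (-0.3984, 0.8516, 0.3790)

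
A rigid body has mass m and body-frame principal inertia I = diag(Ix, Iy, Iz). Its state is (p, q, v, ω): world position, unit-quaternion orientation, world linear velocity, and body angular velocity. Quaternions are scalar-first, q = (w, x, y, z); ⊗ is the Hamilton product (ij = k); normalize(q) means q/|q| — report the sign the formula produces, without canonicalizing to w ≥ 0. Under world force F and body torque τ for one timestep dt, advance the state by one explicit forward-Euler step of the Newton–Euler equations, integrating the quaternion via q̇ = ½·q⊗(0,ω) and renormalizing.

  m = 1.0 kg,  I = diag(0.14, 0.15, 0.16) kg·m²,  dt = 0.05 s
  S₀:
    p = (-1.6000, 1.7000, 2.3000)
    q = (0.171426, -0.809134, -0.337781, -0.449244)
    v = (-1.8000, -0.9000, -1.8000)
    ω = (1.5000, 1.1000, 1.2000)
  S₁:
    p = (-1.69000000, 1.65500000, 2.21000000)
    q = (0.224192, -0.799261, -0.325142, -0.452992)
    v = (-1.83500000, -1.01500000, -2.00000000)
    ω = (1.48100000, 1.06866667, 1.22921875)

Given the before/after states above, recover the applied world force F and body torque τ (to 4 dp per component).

F = (-0.7000, -2.3000, -4.0000)
τ = (-0.0400, -0.1300, 0.1100)

velocity change Δv = (-0.03500000, -0.11500000, -0.20000000)
F = m·Δv/dt = (-0.7000, -2.3000, -4.0000)
rate change Δω = (-0.01900000, -0.03133333, 0.02921875)
precession coupling = (0.0132, -0.0360, 0.0165)
applied torque τ = (-0.0400, -0.1300, 0.1100)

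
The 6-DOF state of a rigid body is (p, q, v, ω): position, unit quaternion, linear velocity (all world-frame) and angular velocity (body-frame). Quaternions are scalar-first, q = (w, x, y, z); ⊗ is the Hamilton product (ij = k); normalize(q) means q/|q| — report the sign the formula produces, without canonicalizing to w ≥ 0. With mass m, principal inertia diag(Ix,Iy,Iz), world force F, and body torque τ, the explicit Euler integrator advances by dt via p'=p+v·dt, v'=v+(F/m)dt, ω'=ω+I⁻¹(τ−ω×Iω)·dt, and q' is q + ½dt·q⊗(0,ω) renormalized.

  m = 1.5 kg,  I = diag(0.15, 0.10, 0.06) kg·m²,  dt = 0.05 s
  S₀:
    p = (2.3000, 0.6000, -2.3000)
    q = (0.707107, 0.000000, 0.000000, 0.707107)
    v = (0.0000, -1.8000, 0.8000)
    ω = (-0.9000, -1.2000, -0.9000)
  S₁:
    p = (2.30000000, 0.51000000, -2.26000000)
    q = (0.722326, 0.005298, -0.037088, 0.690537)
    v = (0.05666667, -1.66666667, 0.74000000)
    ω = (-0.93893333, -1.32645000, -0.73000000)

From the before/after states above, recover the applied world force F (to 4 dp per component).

Δv = v₁−v₀ = (0.05666667, 0.13333333, -0.06000000)
m·(v₁−v₀)/dt = (1.7000, 4.0000, -1.8000)

F = (1.7000, 4.0000, -1.8000)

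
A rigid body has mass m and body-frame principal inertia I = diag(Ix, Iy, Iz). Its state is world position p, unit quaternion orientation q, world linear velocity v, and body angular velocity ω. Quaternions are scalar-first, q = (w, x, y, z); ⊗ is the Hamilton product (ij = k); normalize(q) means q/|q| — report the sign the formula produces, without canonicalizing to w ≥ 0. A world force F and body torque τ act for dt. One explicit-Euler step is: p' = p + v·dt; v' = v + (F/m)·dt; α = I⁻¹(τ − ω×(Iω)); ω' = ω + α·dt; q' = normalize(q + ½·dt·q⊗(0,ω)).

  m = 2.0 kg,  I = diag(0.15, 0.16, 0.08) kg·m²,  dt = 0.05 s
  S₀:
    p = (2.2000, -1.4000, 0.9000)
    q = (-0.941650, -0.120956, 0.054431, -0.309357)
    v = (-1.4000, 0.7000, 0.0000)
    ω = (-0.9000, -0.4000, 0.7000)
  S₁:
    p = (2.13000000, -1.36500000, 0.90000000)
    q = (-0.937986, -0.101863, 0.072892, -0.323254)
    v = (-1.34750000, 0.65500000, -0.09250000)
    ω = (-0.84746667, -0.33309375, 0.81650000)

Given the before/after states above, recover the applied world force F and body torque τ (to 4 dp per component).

v₁ − v₀ = (0.05250000, -0.04500000, -0.09250000)
F = m·Δv/dt = (2.1000, -1.8000, -3.7000)
ω₁ − ω₀ = (0.05253333, 0.06690625, 0.11650000)
I·α + gyro = (0.1800, 0.1700, 0.1900)

F = (2.1000, -1.8000, -3.7000)
τ = (0.1800, 0.1700, 0.1900)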